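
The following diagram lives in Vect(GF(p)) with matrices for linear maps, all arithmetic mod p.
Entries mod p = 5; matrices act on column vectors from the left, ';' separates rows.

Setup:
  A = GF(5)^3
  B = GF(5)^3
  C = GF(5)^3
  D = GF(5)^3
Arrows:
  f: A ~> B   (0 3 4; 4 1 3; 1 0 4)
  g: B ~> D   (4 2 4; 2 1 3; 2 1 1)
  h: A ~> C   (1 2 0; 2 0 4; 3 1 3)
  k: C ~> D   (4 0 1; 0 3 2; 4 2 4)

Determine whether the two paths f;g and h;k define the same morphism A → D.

Along f;g (path 1):
  e0=⟨1,0,0⟩ f~>⟨0,4,1⟩ g~>⟨2,2,0⟩
  e1=⟨0,1,0⟩ f~>⟨3,1,0⟩ g~>⟨4,2,2⟩
  e2=⟨0,0,1⟩ f~>⟨4,3,4⟩ g~>⟨3,3,0⟩
  composite₁ = (2 4 3; 2 2 3; 0 2 0)
Along h;k (path 2):
  e0=⟨1,0,0⟩ h~>⟨1,2,3⟩ k~>⟨2,2,0⟩
  e1=⟨0,1,0⟩ h~>⟨2,0,1⟩ k~>⟨4,2,2⟩
  e2=⟨0,0,1⟩ h~>⟨0,4,3⟩ k~>⟨3,3,0⟩
  composite₂ = (2 4 3; 2 2 3; 0 2 0)
Equal? same morphism ✓

Answer: COMMUTES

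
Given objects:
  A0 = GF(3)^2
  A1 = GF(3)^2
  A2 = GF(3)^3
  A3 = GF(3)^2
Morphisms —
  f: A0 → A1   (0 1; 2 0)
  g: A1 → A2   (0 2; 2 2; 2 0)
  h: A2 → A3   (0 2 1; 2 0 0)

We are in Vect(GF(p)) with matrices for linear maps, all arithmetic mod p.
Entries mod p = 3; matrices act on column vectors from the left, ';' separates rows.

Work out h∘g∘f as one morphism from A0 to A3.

  e0=[1,0] f→[0,2] g→[1,1,0] h→[2,2]
  e1=[0,1] f→[1,0] g→[0,2,2] h→[0,0]
⟦path⟧: (2 0; 2 0)

Answer: (2 0; 2 0)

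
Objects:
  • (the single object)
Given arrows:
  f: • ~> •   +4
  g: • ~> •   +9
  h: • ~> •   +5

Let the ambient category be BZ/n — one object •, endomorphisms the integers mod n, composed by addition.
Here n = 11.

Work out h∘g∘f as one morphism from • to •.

Answer: +7

Work:
  0 +4≡4 +9≡2 +5≡7  (mod 11)
⟦path⟧: +7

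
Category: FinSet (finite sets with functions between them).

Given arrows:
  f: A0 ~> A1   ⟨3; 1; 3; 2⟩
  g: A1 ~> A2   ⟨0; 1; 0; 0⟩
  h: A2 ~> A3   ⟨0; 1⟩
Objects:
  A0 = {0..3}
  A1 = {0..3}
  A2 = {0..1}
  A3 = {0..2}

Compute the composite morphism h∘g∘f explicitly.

Answer: ⟨0; 1; 0; 0⟩

Trace:
  0 f~>3 g~>0 h~>0
  1 f~>1 g~>1 h~>1
  2 f~>3 g~>0 h~>0
  3 f~>2 g~>0 h~>0
result: ⟨0; 1; 0; 0⟩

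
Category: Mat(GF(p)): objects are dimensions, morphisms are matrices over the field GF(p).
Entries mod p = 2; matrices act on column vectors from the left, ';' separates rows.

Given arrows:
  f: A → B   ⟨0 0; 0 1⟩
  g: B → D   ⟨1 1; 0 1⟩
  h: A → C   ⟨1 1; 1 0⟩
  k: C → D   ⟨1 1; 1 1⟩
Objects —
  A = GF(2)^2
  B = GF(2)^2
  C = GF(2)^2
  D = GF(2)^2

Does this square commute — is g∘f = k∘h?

Answer: COMMUTES

Work:
Path 1 = f;g:
  e0=⟨1,0⟩ f→⟨0,0⟩ g→⟨0,0⟩
  e1=⟨0,1⟩ f→⟨0,1⟩ g→⟨1,1⟩
  result₁ = ⟨0 1; 0 1⟩
Path 2 = h;k:
  e0=⟨1,0⟩ h→⟨1,1⟩ k→⟨0,0⟩
  e1=⟨0,1⟩ h→⟨1,0⟩ k→⟨1,1⟩
  result₂ = ⟨0 1; 0 1⟩
Equal? same morphism ✓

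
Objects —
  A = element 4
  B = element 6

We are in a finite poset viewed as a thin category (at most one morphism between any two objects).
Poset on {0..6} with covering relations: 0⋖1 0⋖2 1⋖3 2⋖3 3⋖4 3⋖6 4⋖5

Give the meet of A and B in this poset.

Answer: A∧B = 3

Derivation:
Lower bounds of A=4 and B=6: {0,1,2,3}
  0 <= 3
  1 <= 3
  2 <= 3
  3 <= 3
glb = 3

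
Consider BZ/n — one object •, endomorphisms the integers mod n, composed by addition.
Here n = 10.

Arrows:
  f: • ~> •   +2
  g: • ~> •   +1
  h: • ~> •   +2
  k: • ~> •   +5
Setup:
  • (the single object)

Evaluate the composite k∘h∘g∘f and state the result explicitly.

Answer: +0

Trace:
  0 +2≡2 +1≡3 +2≡5 +5≡0  (mod 10)
composite: +0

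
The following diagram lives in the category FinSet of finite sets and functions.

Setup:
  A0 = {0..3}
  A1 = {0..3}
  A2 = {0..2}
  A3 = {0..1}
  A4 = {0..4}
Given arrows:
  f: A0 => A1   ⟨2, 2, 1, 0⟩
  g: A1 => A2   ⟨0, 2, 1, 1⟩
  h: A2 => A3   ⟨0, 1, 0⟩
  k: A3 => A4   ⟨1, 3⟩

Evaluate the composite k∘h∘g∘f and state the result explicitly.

Answer: ⟨3, 3, 1, 1⟩

Derivation:
  0 f=>2 g=>1 h=>1 k=>3
  1 f=>2 g=>1 h=>1 k=>3
  2 f=>1 g=>2 h=>0 k=>1
  3 f=>0 g=>0 h=>0 k=>1
result: ⟨3, 3, 1, 1⟩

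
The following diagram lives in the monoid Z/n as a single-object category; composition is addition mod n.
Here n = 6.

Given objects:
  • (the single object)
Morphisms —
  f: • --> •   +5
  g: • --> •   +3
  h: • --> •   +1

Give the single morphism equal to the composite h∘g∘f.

Answer: +3

Derivation:
  0 +5≡5 +3≡2 +1≡3  (mod 6)
result: +3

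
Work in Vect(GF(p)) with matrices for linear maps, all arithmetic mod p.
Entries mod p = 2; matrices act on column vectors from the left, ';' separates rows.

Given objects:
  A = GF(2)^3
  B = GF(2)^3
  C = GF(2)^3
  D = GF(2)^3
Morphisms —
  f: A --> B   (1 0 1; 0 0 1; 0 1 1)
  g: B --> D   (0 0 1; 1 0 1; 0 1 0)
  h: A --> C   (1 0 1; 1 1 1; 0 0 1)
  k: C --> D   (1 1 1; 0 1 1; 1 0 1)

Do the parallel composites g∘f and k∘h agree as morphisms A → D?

Along f;g (path 1):
  e0=⟨1,0,0⟩ f-->⟨1,0,0⟩ g-->⟨0,1,0⟩
  e1=⟨0,1,0⟩ f-->⟨0,0,1⟩ g-->⟨1,1,0⟩
  e2=⟨0,0,1⟩ f-->⟨1,1,1⟩ g-->⟨1,0,1⟩
  result₁ = (0 1 1; 1 1 0; 0 0 1)
Along h;k (path 2):
  e0=⟨1,0,0⟩ h-->⟨1,1,0⟩ k-->⟨0,1,1⟩
  e1=⟨0,1,0⟩ h-->⟨0,1,0⟩ k-->⟨1,1,0⟩
  e2=⟨0,0,1⟩ h-->⟨1,1,1⟩ k-->⟨1,0,0⟩
  result₂ = (0 1 1; 1 1 0; 1 0 0)
Equal? distinct morphisms ✗

Answer: DOES NOT COMMUTE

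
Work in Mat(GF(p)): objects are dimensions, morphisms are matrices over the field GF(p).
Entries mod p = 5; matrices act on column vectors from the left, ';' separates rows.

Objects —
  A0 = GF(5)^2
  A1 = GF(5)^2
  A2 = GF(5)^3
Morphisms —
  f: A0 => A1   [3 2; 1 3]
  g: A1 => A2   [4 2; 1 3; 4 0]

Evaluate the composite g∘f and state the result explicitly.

Answer: [4 4; 1 1; 2 3]

Derivation:
  e0=(1,0) f=>(3,1) g=>(4,1,2)
  e1=(0,1) f=>(2,3) g=>(4,1,3)
result: [4 4; 1 1; 2 3]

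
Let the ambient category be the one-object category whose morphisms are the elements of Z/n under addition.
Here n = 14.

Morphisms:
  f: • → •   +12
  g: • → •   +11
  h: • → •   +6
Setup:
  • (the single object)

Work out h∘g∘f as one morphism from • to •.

  0 +12≡12 +11≡9 +6≡1  (mod 14)
result: +1

Answer: +1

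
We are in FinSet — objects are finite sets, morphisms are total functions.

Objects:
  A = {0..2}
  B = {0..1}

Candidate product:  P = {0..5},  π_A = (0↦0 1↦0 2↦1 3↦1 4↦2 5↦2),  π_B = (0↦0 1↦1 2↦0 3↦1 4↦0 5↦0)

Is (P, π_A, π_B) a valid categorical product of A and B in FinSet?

Answer: NOT A VALID PRODUCT — duplicate pair at indices 4,5

Trace:
|A|·|B| = 3·2 = 6;  |P| = 6
Check the pairing map k ↦ (π_A(k), π_B(k)):
  0 ↦ (0,0)
  1 ↦ (0,1)
  2 ↦ (1,0)
  3 ↦ (1,1)
  4 ↦ (2,0)
  5 ↦ (2,0)  ✗ repeats pair of k=4
distinct pairs in image: 5 / 6 needed
  → (2,0) hit at k=4 and k=5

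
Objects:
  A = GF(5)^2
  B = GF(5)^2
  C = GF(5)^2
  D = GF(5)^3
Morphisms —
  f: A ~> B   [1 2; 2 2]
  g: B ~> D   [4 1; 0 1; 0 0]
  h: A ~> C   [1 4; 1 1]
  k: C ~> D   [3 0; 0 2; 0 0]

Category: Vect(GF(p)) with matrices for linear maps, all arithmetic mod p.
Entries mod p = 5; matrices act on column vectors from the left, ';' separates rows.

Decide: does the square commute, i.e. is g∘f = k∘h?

Path 1 = f;g:
  e0=(1,0) f~>(1,2) g~>(1,2,0)
  e1=(0,1) f~>(2,2) g~>(0,2,0)
  ⟦path⟧₁ = [1 0; 2 2; 0 0]
Path 2 = h;k:
  e0=(1,0) h~>(1,1) k~>(3,2,0)
  e1=(0,1) h~>(4,1) k~>(2,2,0)
  ⟦path⟧₂ = [3 2; 2 2; 0 0]
Equal? distinct morphisms ✗

Answer: DOES NOT COMMUTE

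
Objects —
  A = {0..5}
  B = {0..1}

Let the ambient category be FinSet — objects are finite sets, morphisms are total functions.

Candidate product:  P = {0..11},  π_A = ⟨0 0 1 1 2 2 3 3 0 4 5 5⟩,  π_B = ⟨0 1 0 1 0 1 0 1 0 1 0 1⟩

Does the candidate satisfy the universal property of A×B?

|A|·|B| = 6·2 = 12;  |P| = 12
Check the pairing map k ↦ (π_A(k), π_B(k)):
  0 : (0,0)
  1 : (0,1)
  2 : (1,0)
  3 : (1,1)
  4 : (2,0)
  5 : (2,1)
  6 : (3,0)
  7 : (3,1)
  8 : (0,0)  ✗ repeats pair of k=0
  9 : (4,1)
  10 : (5,0)
  11 : (5,1)
distinct pairs in image: 11 / 12 needed
  → (0,0) hit at k=0 and k=8

Answer: NOT A VALID PRODUCT — duplicate pair at indices 0,8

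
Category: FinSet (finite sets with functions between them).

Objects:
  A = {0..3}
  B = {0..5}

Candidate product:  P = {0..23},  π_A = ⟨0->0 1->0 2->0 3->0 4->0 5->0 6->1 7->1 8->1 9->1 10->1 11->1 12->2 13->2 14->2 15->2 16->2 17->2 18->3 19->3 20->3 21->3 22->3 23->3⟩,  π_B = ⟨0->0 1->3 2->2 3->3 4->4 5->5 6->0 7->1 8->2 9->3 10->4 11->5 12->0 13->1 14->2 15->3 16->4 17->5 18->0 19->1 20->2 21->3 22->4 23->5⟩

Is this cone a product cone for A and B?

Answer: NOT A VALID PRODUCT — duplicate pair at indices 3,1

Trace:
|A|·|B| = 4·6 = 24;  |P| = 24
Check the pairing map k ↦ (π_A(k), π_B(k)):
  0 -> (0,0)
  1 -> (0,3)
  2 -> (0,2)
  3 -> (0,3)  ✗ repeats pair of k=1
  4 -> (0,4)
  5 -> (0,5)
  6 -> (1,0)
  7 -> (1,1)
  8 -> (1,2)
  9 -> (1,3)
  10 -> (1,4)
  11 -> (1,5)
  12 -> (2,0)
  13 -> (2,1)
  14 -> (2,2)
  15 -> (2,3)
  16 -> (2,4)
  17 -> (2,5)
  18 -> (3,0)
  19 -> (3,1)
  20 -> (3,2)
  21 -> (3,3)
  22 -> (3,4)
  23 -> (3,5)
distinct pairs in image: 23 / 24 needed
  → (0,3) hit at k=1 and k=3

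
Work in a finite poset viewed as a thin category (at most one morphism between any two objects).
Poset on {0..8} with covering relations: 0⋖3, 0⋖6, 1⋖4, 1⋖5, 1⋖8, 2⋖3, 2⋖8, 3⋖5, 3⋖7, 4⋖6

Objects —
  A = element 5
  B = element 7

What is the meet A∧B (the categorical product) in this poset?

Common predecessors of 5,7: {0,2,3}
  0 ≤ 3
  2 ≤ 3
  3 ≤ 3
glb = 3

Answer: A∧B = 3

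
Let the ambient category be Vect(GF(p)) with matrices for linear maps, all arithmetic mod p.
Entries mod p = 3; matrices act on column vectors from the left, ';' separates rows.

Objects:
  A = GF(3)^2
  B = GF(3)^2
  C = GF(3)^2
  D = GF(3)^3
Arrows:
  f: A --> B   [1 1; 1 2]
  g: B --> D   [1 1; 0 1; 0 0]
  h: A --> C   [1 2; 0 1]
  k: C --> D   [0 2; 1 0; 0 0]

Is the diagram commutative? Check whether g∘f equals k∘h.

1) trace f;g:
  e0=⟨1,0⟩ f-->⟨1,1⟩ g-->⟨2,1,0⟩
  e1=⟨0,1⟩ f-->⟨1,2⟩ g-->⟨0,2,0⟩
  result₁ = [2 0; 1 2; 0 0]
2) trace h;k:
  e0=⟨1,0⟩ h-->⟨1,0⟩ k-->⟨0,1,0⟩
  e1=⟨0,1⟩ h-->⟨2,1⟩ k-->⟨2,2,0⟩
  result₂ = [0 2; 1 2; 0 0]
Equal? differ; not commutative

Answer: DOES NOT COMMUTE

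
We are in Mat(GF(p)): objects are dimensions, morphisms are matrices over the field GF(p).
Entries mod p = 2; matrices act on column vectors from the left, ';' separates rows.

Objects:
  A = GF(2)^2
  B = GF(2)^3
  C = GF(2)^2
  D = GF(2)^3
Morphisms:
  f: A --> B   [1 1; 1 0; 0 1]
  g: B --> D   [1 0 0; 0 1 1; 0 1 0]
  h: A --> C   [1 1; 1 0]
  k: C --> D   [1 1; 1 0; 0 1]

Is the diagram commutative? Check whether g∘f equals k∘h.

Answer: DOES NOT COMMUTE

Trace:
1) trace f;g:
  e0=(1,0) f-->(1,1,0) g-->(1,1,1)
  e1=(0,1) f-->(1,0,1) g-->(1,1,0)
  ⟦path⟧₁ = [1 1; 1 1; 1 0]
2) trace h;k:
  e0=(1,0) h-->(1,1) k-->(0,1,1)
  e1=(0,1) h-->(1,0) k-->(1,1,0)
  ⟦path⟧₂ = [0 1; 1 1; 1 0]
Equal? NO — does not commute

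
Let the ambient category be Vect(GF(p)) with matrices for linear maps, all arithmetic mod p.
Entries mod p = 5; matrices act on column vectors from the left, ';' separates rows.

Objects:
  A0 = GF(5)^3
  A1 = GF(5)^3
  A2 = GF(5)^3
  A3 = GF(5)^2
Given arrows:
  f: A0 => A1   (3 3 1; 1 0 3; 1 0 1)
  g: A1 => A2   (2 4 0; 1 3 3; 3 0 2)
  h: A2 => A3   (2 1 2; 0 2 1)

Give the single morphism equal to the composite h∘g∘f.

Answer: (1 3 1; 4 0 1)

Derivation:
  e0=[1,0,0] f=>[3,1,1] g=>[0,4,1] h=>[1,4]
  e1=[0,1,0] f=>[3,0,0] g=>[1,3,4] h=>[3,0]
  e2=[0,0,1] f=>[1,3,1] g=>[4,3,0] h=>[1,1]
composite: (1 3 1; 4 0 1)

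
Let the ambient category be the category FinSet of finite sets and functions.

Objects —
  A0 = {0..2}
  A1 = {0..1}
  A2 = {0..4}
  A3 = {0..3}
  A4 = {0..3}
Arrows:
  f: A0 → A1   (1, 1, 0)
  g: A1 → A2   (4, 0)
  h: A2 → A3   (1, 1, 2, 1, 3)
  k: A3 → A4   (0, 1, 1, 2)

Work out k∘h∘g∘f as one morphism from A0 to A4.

  0 f→1 g→0 h→1 k→1
  1 f→1 g→0 h→1 k→1
  2 f→0 g→4 h→3 k→2
result: (1, 1, 2)

Answer: (1, 1, 2)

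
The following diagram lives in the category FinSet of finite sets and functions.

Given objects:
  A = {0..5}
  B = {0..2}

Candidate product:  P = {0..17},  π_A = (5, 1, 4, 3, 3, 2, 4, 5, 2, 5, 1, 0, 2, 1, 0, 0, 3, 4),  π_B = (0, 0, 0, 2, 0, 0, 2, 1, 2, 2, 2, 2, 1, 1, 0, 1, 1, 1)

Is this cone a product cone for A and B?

Answer: VALID PRODUCT

Derivation:
|A|·|B| = 6·3 = 18;  |P| = 18
Check the pairing map k ↦ (π_A(k), π_B(k)):
  0 -> (5,0)
  1 -> (1,0)
  2 -> (4,0)
  3 -> (3,2)
  4 -> (3,0)
  5 -> (2,0)
  6 -> (4,2)
  7 -> (5,1)
  8 -> (2,2)
  9 -> (5,2)
  10 -> (1,2)
  11 -> (0,2)
  12 -> (2,1)
  13 -> (1,1)
  14 -> (0,0)
  15 -> (0,1)
  16 -> (3,1)
  17 -> (4,1)
distinct pairs in image: 18 / 18 needed
  → bijection onto A×B; projections well-typed.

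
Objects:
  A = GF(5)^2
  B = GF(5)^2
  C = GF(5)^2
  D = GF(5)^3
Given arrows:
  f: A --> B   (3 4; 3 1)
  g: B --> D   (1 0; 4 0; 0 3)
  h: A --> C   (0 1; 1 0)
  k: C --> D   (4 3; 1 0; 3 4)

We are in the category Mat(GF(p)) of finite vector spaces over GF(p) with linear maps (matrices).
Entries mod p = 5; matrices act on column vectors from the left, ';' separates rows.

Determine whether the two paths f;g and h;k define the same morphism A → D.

Along f;g (path 1):
  e0=(1,0) f-->(3,3) g-->(3,2,4)
  e1=(0,1) f-->(4,1) g-->(4,1,3)
  composite₁ = (3 4; 2 1; 4 3)
Along h;k (path 2):
  e0=(1,0) h-->(0,1) k-->(3,0,4)
  e1=(0,1) h-->(1,0) k-->(4,1,3)
  composite₂ = (3 4; 0 1; 4 3)
Equal? distinct morphisms ✗

Answer: DOES NOT COMMUTE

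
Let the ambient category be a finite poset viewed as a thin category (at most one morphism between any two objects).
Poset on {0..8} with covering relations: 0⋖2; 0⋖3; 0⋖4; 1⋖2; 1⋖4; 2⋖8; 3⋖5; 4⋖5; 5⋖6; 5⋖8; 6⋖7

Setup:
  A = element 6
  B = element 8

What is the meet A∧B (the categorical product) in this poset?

Answer: A∧B = 5

Derivation:
Common predecessors of 6,8: {0,1,3,4,5}
  0 ≤ 5
  1 ≤ 5
  3 ≤ 5
  4 ≤ 5
  5 ≤ 5
glb = 5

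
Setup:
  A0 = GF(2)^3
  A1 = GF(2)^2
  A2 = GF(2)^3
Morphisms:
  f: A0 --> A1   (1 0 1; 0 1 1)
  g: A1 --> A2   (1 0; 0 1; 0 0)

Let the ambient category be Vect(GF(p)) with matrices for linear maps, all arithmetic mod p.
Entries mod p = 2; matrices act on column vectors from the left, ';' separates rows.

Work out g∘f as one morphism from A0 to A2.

Answer: (1 0 1; 0 1 1; 0 0 0)

Trace:
  e0=[1,0,0] f-->[1,0] g-->[1,0,0]
  e1=[0,1,0] f-->[0,1] g-->[0,1,0]
  e2=[0,0,1] f-->[1,1] g-->[1,1,0]
result: (1 0 1; 0 1 1; 0 0 0)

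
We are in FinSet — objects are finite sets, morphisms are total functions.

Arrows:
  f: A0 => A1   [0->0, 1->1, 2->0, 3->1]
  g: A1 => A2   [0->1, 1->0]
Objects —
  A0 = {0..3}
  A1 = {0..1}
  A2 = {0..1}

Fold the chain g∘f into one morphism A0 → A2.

  0 f=>0 g=>1
  1 f=>1 g=>0
  2 f=>0 g=>1
  3 f=>1 g=>0
composite: [0->1, 1->0, 2->1, 3->0]

Answer: [0->1, 1->0, 2->1, 3->0]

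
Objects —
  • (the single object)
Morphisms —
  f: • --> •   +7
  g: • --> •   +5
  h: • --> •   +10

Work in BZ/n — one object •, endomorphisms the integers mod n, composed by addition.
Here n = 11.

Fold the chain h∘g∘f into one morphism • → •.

Answer: +0

Work:
  0 +7≡7 +5≡1 +10≡0  (mod 11)
⟦path⟧: +0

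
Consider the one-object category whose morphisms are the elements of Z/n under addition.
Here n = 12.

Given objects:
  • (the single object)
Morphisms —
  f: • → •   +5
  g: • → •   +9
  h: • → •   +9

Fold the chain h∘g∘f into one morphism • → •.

  0 +5≡5 +9≡2 +9≡11  (mod 12)
⟦path⟧: +11

Answer: +11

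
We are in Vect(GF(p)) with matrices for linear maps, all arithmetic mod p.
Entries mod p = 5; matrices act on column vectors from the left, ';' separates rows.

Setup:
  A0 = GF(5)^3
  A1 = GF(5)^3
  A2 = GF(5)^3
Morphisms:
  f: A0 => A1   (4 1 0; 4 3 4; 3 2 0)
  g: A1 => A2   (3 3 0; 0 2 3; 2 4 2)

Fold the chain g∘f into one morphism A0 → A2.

Answer: (4 2 2; 2 2 3; 0 3 1)

Derivation:
  e0=(1,0,0) f=>(4,4,3) g=>(4,2,0)
  e1=(0,1,0) f=>(1,3,2) g=>(2,2,3)
  e2=(0,0,1) f=>(0,4,0) g=>(2,3,1)
composite: (4 2 2; 2 2 3; 0 3 1)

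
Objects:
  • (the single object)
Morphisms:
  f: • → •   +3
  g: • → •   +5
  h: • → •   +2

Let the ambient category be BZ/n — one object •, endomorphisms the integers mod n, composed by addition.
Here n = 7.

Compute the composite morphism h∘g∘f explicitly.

Answer: +3

Derivation:
  0 +3≡3 +5≡1 +2≡3  (mod 7)
result: +3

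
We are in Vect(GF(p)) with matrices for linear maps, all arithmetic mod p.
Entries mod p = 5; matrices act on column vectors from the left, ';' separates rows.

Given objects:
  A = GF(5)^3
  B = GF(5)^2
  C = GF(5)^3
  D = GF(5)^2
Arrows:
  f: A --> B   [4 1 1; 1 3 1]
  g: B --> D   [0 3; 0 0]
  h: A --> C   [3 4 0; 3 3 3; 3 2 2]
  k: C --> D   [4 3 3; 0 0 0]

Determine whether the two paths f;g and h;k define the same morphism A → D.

Along f;g (path 1):
  e0=[1,0,0] f-->[4,1] g-->[3,0]
  e1=[0,1,0] f-->[1,3] g-->[4,0]
  e2=[0,0,1] f-->[1,1] g-->[3,0]
  ⟦path⟧₁ = [3 4 3; 0 0 0]
Along h;k (path 2):
  e0=[1,0,0] h-->[3,3,3] k-->[0,0]
  e1=[0,1,0] h-->[4,3,2] k-->[1,0]
  e2=[0,0,1] h-->[0,3,2] k-->[0,0]
  ⟦path⟧₂ = [0 1 0; 0 0 0]
Equal? differ; not commutative

Answer: DOES NOT COMMUTE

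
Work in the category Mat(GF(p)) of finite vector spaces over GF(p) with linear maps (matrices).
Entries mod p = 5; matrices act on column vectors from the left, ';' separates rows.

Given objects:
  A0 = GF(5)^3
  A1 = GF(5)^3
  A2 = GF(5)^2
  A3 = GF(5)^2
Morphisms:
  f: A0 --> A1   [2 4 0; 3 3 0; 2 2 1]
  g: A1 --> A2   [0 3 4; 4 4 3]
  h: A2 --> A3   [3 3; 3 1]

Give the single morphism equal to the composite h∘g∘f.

Answer: [4 3 1; 2 0 0]

Trace:
  e0=(1,0,0) f-->(2,3,2) g-->(2,1) h-->(4,2)
  e1=(0,1,0) f-->(4,3,2) g-->(2,4) h-->(3,0)
  e2=(0,0,1) f-->(0,0,1) g-->(4,3) h-->(1,0)
composite: [4 3 1; 2 0 0]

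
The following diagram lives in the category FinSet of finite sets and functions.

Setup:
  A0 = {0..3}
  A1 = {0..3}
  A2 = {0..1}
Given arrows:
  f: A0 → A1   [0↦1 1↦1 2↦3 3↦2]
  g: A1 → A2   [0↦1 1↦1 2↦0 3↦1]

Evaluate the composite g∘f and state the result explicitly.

  0 f→1 g→1
  1 f→1 g→1
  2 f→3 g→1
  3 f→2 g→0
composite: [0↦1 1↦1 2↦1 3↦0]

Answer: [0↦1 1↦1 2↦1 3↦0]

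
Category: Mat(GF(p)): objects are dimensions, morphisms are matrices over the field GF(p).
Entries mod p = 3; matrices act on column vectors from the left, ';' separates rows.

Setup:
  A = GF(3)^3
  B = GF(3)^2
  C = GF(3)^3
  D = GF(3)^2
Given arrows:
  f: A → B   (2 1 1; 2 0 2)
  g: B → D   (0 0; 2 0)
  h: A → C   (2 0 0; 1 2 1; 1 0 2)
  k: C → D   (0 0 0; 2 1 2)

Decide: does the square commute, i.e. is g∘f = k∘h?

Answer: COMMUTES

Derivation:
Path 1 = f;g:
  e0=[1,0,0] f→[2,2] g→[0,1]
  e1=[0,1,0] f→[1,0] g→[0,2]
  e2=[0,0,1] f→[1,2] g→[0,2]
  ⟦path⟧₁ = (0 0 0; 1 2 2)
Path 2 = h;k:
  e0=[1,0,0] h→[2,1,1] k→[0,1]
  e1=[0,1,0] h→[0,2,0] k→[0,2]
  e2=[0,0,1] h→[0,1,2] k→[0,2]
  ⟦path⟧₂ = (0 0 0; 1 2 2)
Equal? equal; square commutes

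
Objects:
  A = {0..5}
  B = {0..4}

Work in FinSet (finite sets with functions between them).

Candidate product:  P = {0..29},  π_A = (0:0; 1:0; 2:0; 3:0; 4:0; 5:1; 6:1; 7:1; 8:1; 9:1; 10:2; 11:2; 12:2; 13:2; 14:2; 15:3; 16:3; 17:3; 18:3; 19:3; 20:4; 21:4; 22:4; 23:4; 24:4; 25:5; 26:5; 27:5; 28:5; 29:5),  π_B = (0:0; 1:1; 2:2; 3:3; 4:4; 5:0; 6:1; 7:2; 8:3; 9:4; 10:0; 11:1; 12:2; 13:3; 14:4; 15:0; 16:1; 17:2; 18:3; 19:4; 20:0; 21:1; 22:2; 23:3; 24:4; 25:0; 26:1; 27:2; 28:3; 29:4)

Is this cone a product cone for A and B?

|A|·|B| = 6·5 = 30;  |P| = 30
Check the pairing map k ↦ (π_A(k), π_B(k)):
  0 : (0,0)
  1 : (0,1)
  2 : (0,2)
  3 : (0,3)
  4 : (0,4)
  5 : (1,0)
  6 : (1,1)
  7 : (1,2)
  8 : (1,3)
  9 : (1,4)
  10 : (2,0)
  11 : (2,1)
  12 : (2,2)
  13 : (2,3)
  14 : (2,4)
  15 : (3,0)
  16 : (3,1)
  17 : (3,2)
  18 : (3,3)
  19 : (3,4)
  20 : (4,0)
  21 : (4,1)
  22 : (4,2)
  23 : (4,3)
  24 : (4,4)
  25 : (5,0)
  26 : (5,1)
  27 : (5,2)
  28 : (5,3)
  29 : (5,4)
distinct pairs in image: 30 / 30 needed
  → bijection onto A×B; projections well-typed.

Answer: VALID PRODUCT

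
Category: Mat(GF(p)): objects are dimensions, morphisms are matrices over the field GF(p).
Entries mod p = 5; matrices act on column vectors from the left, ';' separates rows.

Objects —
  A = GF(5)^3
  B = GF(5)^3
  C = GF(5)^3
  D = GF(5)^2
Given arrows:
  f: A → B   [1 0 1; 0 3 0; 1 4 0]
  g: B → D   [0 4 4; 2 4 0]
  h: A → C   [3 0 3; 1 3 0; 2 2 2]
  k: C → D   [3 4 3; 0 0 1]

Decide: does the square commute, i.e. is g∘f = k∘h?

Answer: COMMUTES

Work:
Path 1 = f;g:
  e0=⟨1,0,0⟩ f→⟨1,0,1⟩ g→⟨4,2⟩
  e1=⟨0,1,0⟩ f→⟨0,3,4⟩ g→⟨3,2⟩
  e2=⟨0,0,1⟩ f→⟨1,0,0⟩ g→⟨0,2⟩
  ⟦path⟧₁ = [4 3 0; 2 2 2]
Path 2 = h;k:
  e0=⟨1,0,0⟩ h→⟨3,1,2⟩ k→⟨4,2⟩
  e1=⟨0,1,0⟩ h→⟨0,3,2⟩ k→⟨3,2⟩
  e2=⟨0,0,1⟩ h→⟨3,0,2⟩ k→⟨0,2⟩
  ⟦path⟧₂ = [4 3 0; 2 2 2]
Equal? same morphism ✓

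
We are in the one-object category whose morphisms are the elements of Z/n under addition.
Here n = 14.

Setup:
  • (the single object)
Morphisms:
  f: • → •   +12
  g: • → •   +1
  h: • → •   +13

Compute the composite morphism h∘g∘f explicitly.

Answer: +12

Derivation:
  0 +12≡12 +1≡13 +13≡12  (mod 14)
⟦path⟧: +12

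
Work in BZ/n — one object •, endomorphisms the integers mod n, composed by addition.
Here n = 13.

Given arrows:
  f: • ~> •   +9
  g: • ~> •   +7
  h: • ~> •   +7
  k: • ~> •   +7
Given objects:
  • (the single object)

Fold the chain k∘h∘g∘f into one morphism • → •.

  0 +9≡9 +7≡3 +7≡10 +7≡4  (mod 13)
result: +4

Answer: +4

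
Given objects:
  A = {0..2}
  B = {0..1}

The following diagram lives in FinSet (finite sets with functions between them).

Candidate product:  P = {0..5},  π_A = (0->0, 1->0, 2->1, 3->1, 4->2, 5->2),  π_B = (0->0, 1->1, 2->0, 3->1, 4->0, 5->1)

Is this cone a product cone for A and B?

|A|·|B| = 3·2 = 6;  |P| = 6
Check the pairing map k ↦ (π_A(k), π_B(k)):
  0 -> (0,0)
  1 -> (0,1)
  2 -> (1,0)
  3 -> (1,1)
  4 -> (2,0)
  5 -> (2,1)
distinct pairs in image: 6 / 6 needed
  → bijection onto A×B; projections well-typed.

Answer: VALID PRODUCT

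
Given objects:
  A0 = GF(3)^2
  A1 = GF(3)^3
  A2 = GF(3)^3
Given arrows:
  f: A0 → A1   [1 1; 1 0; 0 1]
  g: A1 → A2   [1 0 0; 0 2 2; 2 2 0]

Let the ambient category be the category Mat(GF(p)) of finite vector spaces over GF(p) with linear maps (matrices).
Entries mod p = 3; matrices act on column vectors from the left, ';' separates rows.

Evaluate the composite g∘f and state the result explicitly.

  e0=(1,0) f→(1,1,0) g→(1,2,1)
  e1=(0,1) f→(1,0,1) g→(1,2,2)
result: [1 1; 2 2; 1 2]

Answer: [1 1; 2 2; 1 2]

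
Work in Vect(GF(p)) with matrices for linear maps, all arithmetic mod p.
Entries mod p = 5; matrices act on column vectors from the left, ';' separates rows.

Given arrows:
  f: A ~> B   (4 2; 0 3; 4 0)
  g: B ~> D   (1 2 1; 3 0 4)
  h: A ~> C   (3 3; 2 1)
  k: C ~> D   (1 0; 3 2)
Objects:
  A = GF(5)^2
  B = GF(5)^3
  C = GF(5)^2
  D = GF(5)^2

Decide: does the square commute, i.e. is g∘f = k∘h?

Path 1 = f;g:
  e0=(1,0) f~>(4,0,4) g~>(3,3)
  e1=(0,1) f~>(2,3,0) g~>(3,1)
  ⟦path⟧₁ = (3 3; 3 1)
Path 2 = h;k:
  e0=(1,0) h~>(3,2) k~>(3,3)
  e1=(0,1) h~>(3,1) k~>(3,1)
  ⟦path⟧₂ = (3 3; 3 1)
Equal? YES — commutes

Answer: COMMUTES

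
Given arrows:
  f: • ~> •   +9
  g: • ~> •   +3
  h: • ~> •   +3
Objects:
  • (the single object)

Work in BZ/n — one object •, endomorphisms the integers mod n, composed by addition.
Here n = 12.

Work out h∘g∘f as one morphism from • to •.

  0 +9≡9 +3≡0 +3≡3  (mod 12)
⟦path⟧: +3

Answer: +3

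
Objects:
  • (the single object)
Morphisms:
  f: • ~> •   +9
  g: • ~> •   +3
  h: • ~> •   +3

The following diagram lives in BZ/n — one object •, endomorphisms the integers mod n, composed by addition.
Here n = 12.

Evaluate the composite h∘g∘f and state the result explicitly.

Answer: +3

Trace:
  0 +9≡9 +3≡0 +3≡3  (mod 12)
⟦path⟧: +3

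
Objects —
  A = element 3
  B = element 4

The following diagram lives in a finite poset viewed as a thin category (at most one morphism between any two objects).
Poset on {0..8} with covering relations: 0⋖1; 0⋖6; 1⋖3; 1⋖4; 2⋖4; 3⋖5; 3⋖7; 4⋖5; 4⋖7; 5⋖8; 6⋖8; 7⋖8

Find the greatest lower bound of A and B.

Answer: A∧B = 1

Work:
Lower bounds of A=3 and B=4: {0,1}
  0 <= 1
  1 <= 1
glb = 1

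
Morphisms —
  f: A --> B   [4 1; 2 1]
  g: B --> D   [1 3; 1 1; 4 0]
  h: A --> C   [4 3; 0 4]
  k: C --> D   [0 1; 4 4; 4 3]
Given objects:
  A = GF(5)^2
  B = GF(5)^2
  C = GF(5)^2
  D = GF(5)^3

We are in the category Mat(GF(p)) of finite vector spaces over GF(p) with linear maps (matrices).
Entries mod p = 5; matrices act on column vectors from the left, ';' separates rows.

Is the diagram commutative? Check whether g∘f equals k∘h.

Path 1 = f;g:
  e0=⟨1,0⟩ f-->⟨4,2⟩ g-->⟨0,1,1⟩
  e1=⟨0,1⟩ f-->⟨1,1⟩ g-->⟨4,2,4⟩
  result₁ = [0 4; 1 2; 1 4]
Path 2 = h;k:
  e0=⟨1,0⟩ h-->⟨4,0⟩ k-->⟨0,1,1⟩
  e1=⟨0,1⟩ h-->⟨3,4⟩ k-->⟨4,3,4⟩
  result₂ = [0 4; 1 3; 1 4]
Equal? distinct morphisms ✗

Answer: DOES NOT COMMUTE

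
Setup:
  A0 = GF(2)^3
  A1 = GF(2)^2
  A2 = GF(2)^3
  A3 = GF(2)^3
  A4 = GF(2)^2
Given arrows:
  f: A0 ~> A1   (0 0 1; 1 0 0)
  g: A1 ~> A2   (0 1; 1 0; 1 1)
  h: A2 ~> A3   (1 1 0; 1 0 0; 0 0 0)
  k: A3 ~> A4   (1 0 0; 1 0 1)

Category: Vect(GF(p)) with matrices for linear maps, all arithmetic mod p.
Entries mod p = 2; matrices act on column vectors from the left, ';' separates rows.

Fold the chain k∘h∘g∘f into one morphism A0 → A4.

Answer: (1 0 1; 1 0 1)

Work:
  e0=⟨1,0,0⟩ f~>⟨0,1⟩ g~>⟨1,0,1⟩ h~>⟨1,1,0⟩ k~>⟨1,1⟩
  e1=⟨0,1,0⟩ f~>⟨0,0⟩ g~>⟨0,0,0⟩ h~>⟨0,0,0⟩ k~>⟨0,0⟩
  e2=⟨0,0,1⟩ f~>⟨1,0⟩ g~>⟨0,1,1⟩ h~>⟨1,0,0⟩ k~>⟨1,1⟩
composite: (1 0 1; 1 0 1)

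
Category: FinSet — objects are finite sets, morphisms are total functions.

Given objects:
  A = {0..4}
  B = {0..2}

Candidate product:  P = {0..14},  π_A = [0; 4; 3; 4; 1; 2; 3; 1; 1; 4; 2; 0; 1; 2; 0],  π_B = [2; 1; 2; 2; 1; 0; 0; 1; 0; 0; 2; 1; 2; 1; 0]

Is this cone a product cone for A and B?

|A|·|B| = 5·3 = 15;  |P| = 15
Check the pairing map k ↦ (π_A(k), π_B(k)):
  0 ↦ (0,2)
  1 ↦ (4,1)
  2 ↦ (3,2)
  3 ↦ (4,2)
  4 ↦ (1,1)
  5 ↦ (2,0)
  6 ↦ (3,0)
  7 ↦ (1,1)  ✗ repeats pair of k=4
  8 ↦ (1,0)
  9 ↦ (4,0)
  10 ↦ (2,2)
  11 ↦ (0,1)
  12 ↦ (1,2)
  13 ↦ (2,1)
  14 ↦ (0,0)
distinct pairs in image: 14 / 15 needed
  → (1,1) hit at k=4 and k=7

Answer: NOT A VALID PRODUCT — duplicate pair at indices 4,7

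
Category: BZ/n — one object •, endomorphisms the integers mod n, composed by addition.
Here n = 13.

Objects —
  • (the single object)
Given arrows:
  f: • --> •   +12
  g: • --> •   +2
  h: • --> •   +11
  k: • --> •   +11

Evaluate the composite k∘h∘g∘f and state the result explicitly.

Answer: +10

Derivation:
  0 +12≡12 +2≡1 +11≡12 +11≡10  (mod 13)
result: +10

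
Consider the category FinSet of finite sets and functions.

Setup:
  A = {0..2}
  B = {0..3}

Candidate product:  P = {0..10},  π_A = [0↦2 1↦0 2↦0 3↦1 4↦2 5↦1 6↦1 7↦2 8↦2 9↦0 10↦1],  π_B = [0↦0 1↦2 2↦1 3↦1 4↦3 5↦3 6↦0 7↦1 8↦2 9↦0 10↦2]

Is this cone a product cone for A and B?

Answer: NOT A VALID PRODUCT — |P|=11 ≠ |A|·|B|=12

Work:
|A|·|B| = 3·4 = 12;  |P| = 11
  → cardinalities differ; no bijection possible.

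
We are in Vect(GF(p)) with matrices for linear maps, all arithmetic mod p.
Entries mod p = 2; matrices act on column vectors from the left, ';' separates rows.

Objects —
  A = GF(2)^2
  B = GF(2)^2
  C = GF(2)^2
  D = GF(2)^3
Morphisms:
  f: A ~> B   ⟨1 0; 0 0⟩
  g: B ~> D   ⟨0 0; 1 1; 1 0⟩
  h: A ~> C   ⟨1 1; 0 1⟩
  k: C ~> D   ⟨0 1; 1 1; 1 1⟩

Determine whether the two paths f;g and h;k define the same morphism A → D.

Path 1 = f;g:
  e0=⟨1,0⟩ f~>⟨1,0⟩ g~>⟨0,1,1⟩
  e1=⟨0,1⟩ f~>⟨0,0⟩ g~>⟨0,0,0⟩
  ⟦path⟧₁ = ⟨0 0; 1 0; 1 0⟩
Path 2 = h;k:
  e0=⟨1,0⟩ h~>⟨1,0⟩ k~>⟨0,1,1⟩
  e1=⟨0,1⟩ h~>⟨1,1⟩ k~>⟨1,0,0⟩
  ⟦path⟧₂ = ⟨0 1; 1 0; 1 0⟩
Equal? distinct morphisms ✗

Answer: DOES NOT COMMUTE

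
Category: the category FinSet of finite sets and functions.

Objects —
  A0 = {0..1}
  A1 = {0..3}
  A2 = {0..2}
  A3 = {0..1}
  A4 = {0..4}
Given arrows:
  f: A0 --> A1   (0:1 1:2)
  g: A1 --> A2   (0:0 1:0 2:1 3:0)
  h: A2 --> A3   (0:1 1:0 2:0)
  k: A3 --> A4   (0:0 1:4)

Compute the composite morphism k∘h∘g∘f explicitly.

  0 f-->1 g-->0 h-->1 k-->4
  1 f-->2 g-->1 h-->0 k-->0
result: (0:4 1:0)

Answer: (0:4 1:0)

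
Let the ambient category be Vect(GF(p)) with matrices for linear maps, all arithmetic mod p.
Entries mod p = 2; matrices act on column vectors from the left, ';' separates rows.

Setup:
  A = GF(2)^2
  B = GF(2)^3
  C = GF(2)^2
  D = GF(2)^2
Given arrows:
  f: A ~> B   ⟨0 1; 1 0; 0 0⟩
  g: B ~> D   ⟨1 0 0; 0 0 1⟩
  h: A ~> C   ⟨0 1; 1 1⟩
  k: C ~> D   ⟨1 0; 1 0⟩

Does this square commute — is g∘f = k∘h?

Answer: DOES NOT COMMUTE

Work:
1) trace f;g:
  e0=(1,0) f~>(0,1,0) g~>(0,0)
  e1=(0,1) f~>(1,0,0) g~>(1,0)
  result₁ = ⟨0 1; 0 0⟩
2) trace h;k:
  e0=(1,0) h~>(0,1) k~>(0,0)
  e1=(0,1) h~>(1,1) k~>(1,1)
  result₂ = ⟨0 1; 0 1⟩
Equal? NO — does not commute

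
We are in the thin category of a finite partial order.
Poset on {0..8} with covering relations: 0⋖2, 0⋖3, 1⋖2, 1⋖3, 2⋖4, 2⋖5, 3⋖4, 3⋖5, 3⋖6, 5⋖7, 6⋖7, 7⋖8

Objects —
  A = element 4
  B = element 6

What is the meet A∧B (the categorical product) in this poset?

Answer: A∧B = 3

Trace:
Common predecessors of 4,6: {0,1,3}
  0 ⊑ 3
  1 ⊑ 3
  3 ⊑ 3
glb = 3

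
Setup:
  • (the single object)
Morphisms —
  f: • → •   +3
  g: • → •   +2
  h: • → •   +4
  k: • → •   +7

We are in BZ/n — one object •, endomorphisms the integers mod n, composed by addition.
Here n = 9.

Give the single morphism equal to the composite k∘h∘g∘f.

Answer: +7

Work:
  0 +3≡3 +2≡5 +4≡0 +7≡7  (mod 9)
result: +7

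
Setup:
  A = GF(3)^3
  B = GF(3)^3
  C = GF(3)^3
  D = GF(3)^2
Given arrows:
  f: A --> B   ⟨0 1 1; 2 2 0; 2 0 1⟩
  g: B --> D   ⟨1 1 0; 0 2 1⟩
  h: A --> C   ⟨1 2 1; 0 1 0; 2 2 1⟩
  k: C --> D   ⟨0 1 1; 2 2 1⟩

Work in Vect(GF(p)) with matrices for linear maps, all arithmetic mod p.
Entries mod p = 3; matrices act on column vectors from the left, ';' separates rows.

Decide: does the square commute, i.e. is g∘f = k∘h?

Answer: DOES NOT COMMUTE

Derivation:
Along f;g (path 1):
  e0=⟨1,0,0⟩ f-->⟨0,2,2⟩ g-->⟨2,0⟩
  e1=⟨0,1,0⟩ f-->⟨1,2,0⟩ g-->⟨0,1⟩
  e2=⟨0,0,1⟩ f-->⟨1,0,1⟩ g-->⟨1,1⟩
  composite₁ = ⟨2 0 1; 0 1 1⟩
Along h;k (path 2):
  e0=⟨1,0,0⟩ h-->⟨1,0,2⟩ k-->⟨2,1⟩
  e1=⟨0,1,0⟩ h-->⟨2,1,2⟩ k-->⟨0,2⟩
  e2=⟨0,0,1⟩ h-->⟨1,0,1⟩ k-->⟨1,0⟩
  composite₂ = ⟨2 0 1; 1 2 0⟩
Equal? NO — does not commute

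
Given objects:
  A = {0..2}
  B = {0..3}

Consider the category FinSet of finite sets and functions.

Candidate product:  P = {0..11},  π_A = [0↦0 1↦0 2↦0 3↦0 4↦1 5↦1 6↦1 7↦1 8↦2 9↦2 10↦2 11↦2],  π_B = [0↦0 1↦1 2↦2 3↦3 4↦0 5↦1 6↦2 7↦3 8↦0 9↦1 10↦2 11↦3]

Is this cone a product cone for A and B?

|A|·|B| = 3·4 = 12;  |P| = 12
Check the pairing map k ↦ (π_A(k), π_B(k)):
  0 ↦ (0,0)
  1 ↦ (0,1)
  2 ↦ (0,2)
  3 ↦ (0,3)
  4 ↦ (1,0)
  5 ↦ (1,1)
  6 ↦ (1,2)
  7 ↦ (1,3)
  8 ↦ (2,0)
  9 ↦ (2,1)
  10 ↦ (2,2)
  11 ↦ (2,3)
distinct pairs in image: 12 / 12 needed
  → bijection onto A×B; projections well-typed.

Answer: VALID PRODUCT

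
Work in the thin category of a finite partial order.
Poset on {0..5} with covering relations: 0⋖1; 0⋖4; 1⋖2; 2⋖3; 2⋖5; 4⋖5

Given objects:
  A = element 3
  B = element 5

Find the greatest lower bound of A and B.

Answer: A∧B = 2

Derivation:
Common predecessors of 3,5: {0,1,2}
  0 ⊑ 2
  1 ⊑ 2
  2 ⊑ 2
glb = 2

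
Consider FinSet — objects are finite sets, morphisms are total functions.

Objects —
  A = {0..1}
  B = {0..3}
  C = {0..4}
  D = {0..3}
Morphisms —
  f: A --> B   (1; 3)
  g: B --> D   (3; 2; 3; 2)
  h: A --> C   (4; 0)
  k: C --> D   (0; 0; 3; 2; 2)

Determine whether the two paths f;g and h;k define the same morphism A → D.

Answer: DOES NOT COMMUTE

Trace:
Path 1 = f;g:
  0 f-->1 g-->2
  1 f-->3 g-->2
  ⟦path⟧₁ = (2; 2)
Path 2 = h;k:
  0 h-->4 k-->2
  1 h-->0 k-->0
  ⟦path⟧₂ = (2; 0)
Equal? distinct morphisms ✗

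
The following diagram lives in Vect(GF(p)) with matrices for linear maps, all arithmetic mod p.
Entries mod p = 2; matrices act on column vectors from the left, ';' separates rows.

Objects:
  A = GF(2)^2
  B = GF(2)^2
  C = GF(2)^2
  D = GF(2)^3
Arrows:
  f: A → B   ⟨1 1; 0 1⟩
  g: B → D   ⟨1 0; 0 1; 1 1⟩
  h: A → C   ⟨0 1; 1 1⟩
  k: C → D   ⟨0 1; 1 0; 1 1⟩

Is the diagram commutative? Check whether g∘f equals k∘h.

1) trace f;g:
  e0=(1,0) f→(1,0) g→(1,0,1)
  e1=(0,1) f→(1,1) g→(1,1,0)
  composite₁ = ⟨1 1; 0 1; 1 0⟩
2) trace h;k:
  e0=(1,0) h→(0,1) k→(1,0,1)
  e1=(0,1) h→(1,1) k→(1,1,0)
  composite₂ = ⟨1 1; 0 1; 1 0⟩
Equal? YES — commutes

Answer: COMMUTES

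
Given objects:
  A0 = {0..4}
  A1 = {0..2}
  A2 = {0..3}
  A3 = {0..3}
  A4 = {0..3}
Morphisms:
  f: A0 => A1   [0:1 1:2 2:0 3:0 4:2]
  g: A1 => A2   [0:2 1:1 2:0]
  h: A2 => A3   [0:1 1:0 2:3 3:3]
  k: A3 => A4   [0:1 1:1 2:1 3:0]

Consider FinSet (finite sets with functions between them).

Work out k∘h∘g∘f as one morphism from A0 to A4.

Answer: [0:1 1:1 2:0 3:0 4:1]

Derivation:
  0 f=>1 g=>1 h=>0 k=>1
  1 f=>2 g=>0 h=>1 k=>1
  2 f=>0 g=>2 h=>3 k=>0
  3 f=>0 g=>2 h=>3 k=>0
  4 f=>2 g=>0 h=>1 k=>1
result: [0:1 1:1 2:0 3:0 4:1]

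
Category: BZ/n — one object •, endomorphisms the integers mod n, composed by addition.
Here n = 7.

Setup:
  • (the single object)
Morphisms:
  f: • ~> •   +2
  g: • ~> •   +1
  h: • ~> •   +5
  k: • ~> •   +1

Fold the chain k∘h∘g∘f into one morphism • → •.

Answer: +2

Trace:
  0 +2≡2 +1≡3 +5≡1 +1≡2  (mod 7)
⟦path⟧: +2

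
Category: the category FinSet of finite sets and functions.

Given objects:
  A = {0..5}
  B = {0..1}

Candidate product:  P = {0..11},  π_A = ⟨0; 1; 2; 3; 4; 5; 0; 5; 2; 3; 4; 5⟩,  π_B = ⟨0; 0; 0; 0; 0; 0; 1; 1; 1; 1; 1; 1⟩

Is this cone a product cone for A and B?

|A|·|B| = 6·2 = 12;  |P| = 12
Check the pairing map k ↦ (π_A(k), π_B(k)):
  0 ↦ (0,0)
  1 ↦ (1,0)
  2 ↦ (2,0)
  3 ↦ (3,0)
  4 ↦ (4,0)
  5 ↦ (5,0)
  6 ↦ (0,1)
  7 ↦ (5,1)
  8 ↦ (2,1)
  9 ↦ (3,1)
  10 ↦ (4,1)
  11 ↦ (5,1)  ✗ repeats pair of k=7
distinct pairs in image: 11 / 12 needed
  → (5,1) hit at k=7 and k=11

Answer: NOT A VALID PRODUCT — duplicate pair at indices 11,7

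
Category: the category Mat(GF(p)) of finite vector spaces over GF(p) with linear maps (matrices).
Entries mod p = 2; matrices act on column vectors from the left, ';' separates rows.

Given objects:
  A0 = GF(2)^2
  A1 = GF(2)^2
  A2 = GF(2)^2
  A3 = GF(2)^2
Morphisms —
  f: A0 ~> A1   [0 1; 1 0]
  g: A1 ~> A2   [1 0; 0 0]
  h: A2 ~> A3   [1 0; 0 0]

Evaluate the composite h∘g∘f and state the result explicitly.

Answer: [0 1; 0 0]

Derivation:
  e0=⟨1,0⟩ f~>⟨0,1⟩ g~>⟨0,0⟩ h~>⟨0,0⟩
  e1=⟨0,1⟩ f~>⟨1,0⟩ g~>⟨1,0⟩ h~>⟨1,0⟩
⟦path⟧: [0 1; 0 0]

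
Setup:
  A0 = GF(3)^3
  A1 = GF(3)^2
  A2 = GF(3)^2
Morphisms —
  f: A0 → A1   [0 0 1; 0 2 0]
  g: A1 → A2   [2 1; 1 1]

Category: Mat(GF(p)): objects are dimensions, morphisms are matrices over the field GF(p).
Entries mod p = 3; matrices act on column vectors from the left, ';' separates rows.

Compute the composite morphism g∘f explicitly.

Answer: [0 2 2; 0 2 1]

Derivation:
  e0=⟨1,0,0⟩ f→⟨0,0⟩ g→⟨0,0⟩
  e1=⟨0,1,0⟩ f→⟨0,2⟩ g→⟨2,2⟩
  e2=⟨0,0,1⟩ f→⟨1,0⟩ g→⟨2,1⟩
⟦path⟧: [0 2 2; 0 2 1]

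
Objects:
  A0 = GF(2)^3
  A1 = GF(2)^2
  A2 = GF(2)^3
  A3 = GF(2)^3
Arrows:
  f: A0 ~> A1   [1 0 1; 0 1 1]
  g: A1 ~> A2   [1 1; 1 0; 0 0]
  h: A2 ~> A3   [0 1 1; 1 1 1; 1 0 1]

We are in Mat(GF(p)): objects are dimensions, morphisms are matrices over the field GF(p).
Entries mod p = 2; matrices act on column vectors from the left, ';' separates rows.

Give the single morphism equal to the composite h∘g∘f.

Answer: [1 0 1; 0 1 1; 1 1 0]

Trace:
  e0=(1,0,0) f~>(1,0) g~>(1,1,0) h~>(1,0,1)
  e1=(0,1,0) f~>(0,1) g~>(1,0,0) h~>(0,1,1)
  e2=(0,0,1) f~>(1,1) g~>(0,1,0) h~>(1,1,0)
result: [1 0 1; 0 1 1; 1 1 0]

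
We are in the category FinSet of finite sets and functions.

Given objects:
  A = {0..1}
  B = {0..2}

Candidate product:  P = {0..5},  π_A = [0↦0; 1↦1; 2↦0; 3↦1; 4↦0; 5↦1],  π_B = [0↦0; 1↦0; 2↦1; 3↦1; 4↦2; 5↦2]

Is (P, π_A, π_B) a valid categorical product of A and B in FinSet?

Answer: VALID PRODUCT

Work:
|A|·|B| = 2·3 = 6;  |P| = 6
Check the pairing map k ↦ (π_A(k), π_B(k)):
  0 ↦ (0,0)
  1 ↦ (1,0)
  2 ↦ (0,1)
  3 ↦ (1,1)
  4 ↦ (0,2)
  5 ↦ (1,2)
distinct pairs in image: 6 / 6 needed
  → bijection onto A×B; projections well-typed.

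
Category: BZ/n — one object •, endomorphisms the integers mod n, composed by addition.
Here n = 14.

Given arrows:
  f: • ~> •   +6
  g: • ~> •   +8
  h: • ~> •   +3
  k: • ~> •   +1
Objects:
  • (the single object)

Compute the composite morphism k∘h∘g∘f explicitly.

  0 +6≡6 +8≡0 +3≡3 +1≡4  (mod 14)
composite: +4

Answer: +4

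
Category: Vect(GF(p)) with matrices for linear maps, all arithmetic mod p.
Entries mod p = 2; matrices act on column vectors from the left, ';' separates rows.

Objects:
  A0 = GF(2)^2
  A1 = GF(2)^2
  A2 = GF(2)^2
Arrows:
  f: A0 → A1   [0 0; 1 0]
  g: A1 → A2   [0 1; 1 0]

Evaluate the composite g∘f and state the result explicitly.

  e0=(1,0) f→(0,1) g→(1,0)
  e1=(0,1) f→(0,0) g→(0,0)
composite: [1 0; 0 0]

Answer: [1 0; 0 0]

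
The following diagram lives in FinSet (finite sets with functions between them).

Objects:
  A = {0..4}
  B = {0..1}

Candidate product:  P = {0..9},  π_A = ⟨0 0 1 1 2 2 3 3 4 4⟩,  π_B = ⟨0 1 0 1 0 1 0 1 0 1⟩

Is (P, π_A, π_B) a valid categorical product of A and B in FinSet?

Answer: VALID PRODUCT

Work:
|A|·|B| = 5·2 = 10;  |P| = 10
Check the pairing map k ↦ (π_A(k), π_B(k)):
  0 -> (0,0)
  1 -> (0,1)
  2 -> (1,0)
  3 -> (1,1)
  4 -> (2,0)
  5 -> (2,1)
  6 -> (3,0)
  7 -> (3,1)
  8 -> (4,0)
  9 -> (4,1)
distinct pairs in image: 10 / 10 needed
  → bijection onto A×B; projections well-typed.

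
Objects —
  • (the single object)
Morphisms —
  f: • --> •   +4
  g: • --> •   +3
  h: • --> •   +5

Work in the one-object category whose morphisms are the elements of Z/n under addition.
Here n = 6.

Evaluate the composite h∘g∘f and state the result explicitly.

Answer: +0

Derivation:
  0 +4≡4 +3≡1 +5≡0  (mod 6)
⟦path⟧: +0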